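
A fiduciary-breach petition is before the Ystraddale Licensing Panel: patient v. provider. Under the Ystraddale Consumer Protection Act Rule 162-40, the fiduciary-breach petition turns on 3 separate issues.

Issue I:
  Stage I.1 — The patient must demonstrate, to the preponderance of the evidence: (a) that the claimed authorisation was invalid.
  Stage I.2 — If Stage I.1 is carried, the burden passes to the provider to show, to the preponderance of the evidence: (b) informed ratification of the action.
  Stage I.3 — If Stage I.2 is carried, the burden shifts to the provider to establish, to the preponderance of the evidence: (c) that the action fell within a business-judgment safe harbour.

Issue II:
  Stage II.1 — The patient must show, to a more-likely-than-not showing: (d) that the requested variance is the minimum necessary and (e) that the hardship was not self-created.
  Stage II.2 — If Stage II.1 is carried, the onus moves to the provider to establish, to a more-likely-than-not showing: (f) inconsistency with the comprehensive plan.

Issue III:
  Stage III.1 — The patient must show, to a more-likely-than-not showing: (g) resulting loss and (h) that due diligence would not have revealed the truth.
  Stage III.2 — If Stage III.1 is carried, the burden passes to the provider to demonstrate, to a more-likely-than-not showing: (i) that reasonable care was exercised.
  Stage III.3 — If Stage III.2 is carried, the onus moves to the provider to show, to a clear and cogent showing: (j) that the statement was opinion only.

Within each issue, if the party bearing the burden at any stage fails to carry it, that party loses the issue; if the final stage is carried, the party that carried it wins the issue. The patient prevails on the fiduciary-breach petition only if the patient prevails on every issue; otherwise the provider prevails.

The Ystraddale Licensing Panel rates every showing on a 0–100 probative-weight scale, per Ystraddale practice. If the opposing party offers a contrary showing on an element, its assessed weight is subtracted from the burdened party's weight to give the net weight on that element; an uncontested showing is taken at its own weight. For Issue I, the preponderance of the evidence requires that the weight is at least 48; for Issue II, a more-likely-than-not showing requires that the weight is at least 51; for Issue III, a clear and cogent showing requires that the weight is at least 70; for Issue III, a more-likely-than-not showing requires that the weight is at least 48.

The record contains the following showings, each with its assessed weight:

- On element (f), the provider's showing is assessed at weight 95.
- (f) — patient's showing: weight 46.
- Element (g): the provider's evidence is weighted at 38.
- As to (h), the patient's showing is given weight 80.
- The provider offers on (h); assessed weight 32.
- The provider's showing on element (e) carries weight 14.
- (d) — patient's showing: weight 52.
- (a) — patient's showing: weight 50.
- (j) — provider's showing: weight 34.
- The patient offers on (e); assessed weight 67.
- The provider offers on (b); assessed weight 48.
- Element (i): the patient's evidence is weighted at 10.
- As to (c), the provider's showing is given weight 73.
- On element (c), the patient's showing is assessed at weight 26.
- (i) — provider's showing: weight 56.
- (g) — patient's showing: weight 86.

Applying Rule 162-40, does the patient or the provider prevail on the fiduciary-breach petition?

patient

— Issue I —
Stage I.1 (patient, the preponderance of the evidence, weight is at least 48): (a) 50 ≥ 48 — meets.
  Stage I.1 carried; the burden shifts to the provider.
Stage I.2 (provider, the preponderance of the evidence, weight is at least 48): (b) 48 ≥ 48 — meets.
  Stage I.2 carried; the burden remains with the provider.
Stage I.3 (provider, the preponderance of the evidence, weight is at least 48): (c) net 73−26=47 < 48 — fails.
  Stage I.3 not carried; the provider fails its burden.
The analysis ends at Stage I.3; the patient prevails on this issue.
— Issue II —
Stage II.1 — burden on patient; standard: a more-likely-than-not showing (weight is at least 51).
    (d): 52 ≥ 51 [met]
    (e): 67 − 14 = 53 ≥ 51 [met]
  All elements met. The burden passes to the provider.
Stage II.2 — burden on provider; standard: a more-likely-than-not showing (weight is at least 51).
    (f): 95 − 46 = 49 < 51 [not met]
  Stage II.2 not carried; the provider fails its burden.
So the patient prevails on this issue.
— Issue III —
At Stage III.1 the patient must meet a more-likely-than-not showing (weight is at least 48): on (g) the weight is 86 less the opposing 38 gives net 48, which does reach 48, so (g) meets the standard; on (h) the weight is 80 less the opposing 32 gives net 48, which does reach 48, so (h) meets the standard.
  Stage III.1 carried; the burden shifts to the provider.
At Stage III.2 the provider must meet a more-likely-than-not showing (weight is at least 48): on (i) the weight is 56 less the opposing 10 gives net 46, which does not reach 48, so (i) does not meet the standard.
  The provider does not carry Stage III.2.
The patient prevails on this issue.
Per-issue: Issue I → patient; Issue II → patient; Issue III → patient. The patient must prevail on every issue; overall, the patient prevails.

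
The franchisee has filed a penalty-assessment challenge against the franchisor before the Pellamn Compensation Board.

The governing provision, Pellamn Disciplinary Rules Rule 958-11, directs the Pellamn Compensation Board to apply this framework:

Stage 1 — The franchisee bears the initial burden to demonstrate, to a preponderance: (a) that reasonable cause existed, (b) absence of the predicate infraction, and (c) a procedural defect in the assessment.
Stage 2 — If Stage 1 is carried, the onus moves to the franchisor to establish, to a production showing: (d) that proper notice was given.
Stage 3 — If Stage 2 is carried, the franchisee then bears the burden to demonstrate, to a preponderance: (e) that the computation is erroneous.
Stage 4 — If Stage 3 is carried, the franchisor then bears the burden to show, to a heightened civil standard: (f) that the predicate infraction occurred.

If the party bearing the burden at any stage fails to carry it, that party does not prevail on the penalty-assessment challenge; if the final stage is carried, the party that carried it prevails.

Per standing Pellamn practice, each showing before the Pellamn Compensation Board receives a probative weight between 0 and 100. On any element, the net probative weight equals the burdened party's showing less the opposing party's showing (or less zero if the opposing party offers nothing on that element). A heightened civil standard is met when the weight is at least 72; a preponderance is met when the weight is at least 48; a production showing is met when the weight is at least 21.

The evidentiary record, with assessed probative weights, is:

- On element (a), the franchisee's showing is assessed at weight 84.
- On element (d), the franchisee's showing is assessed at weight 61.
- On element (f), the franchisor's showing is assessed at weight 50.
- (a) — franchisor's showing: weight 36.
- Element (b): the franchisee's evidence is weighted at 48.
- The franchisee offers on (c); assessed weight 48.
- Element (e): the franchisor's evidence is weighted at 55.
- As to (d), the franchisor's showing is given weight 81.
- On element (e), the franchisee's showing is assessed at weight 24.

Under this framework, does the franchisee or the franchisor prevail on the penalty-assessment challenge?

franchisee

Stage 1 — burden on franchisee; standard: a preponderance (weight is at least 48).
    (a): 84 − 36 = 48 ≥ 48 [met]
    (b): 48 ≥ 48 [met]
    (c): 48 ≥ 48 [met]
  Stage 1 is satisfied; the onus moves to the franchisor.
Stage 2 — burden on franchisor; standard: a production showing (weight is at least 21).
    (d): 81 − 61 = 20 < 21 [not met]
  The franchisor does not carry Stage 2.
The analysis ends at Stage 2; the franchisee prevails.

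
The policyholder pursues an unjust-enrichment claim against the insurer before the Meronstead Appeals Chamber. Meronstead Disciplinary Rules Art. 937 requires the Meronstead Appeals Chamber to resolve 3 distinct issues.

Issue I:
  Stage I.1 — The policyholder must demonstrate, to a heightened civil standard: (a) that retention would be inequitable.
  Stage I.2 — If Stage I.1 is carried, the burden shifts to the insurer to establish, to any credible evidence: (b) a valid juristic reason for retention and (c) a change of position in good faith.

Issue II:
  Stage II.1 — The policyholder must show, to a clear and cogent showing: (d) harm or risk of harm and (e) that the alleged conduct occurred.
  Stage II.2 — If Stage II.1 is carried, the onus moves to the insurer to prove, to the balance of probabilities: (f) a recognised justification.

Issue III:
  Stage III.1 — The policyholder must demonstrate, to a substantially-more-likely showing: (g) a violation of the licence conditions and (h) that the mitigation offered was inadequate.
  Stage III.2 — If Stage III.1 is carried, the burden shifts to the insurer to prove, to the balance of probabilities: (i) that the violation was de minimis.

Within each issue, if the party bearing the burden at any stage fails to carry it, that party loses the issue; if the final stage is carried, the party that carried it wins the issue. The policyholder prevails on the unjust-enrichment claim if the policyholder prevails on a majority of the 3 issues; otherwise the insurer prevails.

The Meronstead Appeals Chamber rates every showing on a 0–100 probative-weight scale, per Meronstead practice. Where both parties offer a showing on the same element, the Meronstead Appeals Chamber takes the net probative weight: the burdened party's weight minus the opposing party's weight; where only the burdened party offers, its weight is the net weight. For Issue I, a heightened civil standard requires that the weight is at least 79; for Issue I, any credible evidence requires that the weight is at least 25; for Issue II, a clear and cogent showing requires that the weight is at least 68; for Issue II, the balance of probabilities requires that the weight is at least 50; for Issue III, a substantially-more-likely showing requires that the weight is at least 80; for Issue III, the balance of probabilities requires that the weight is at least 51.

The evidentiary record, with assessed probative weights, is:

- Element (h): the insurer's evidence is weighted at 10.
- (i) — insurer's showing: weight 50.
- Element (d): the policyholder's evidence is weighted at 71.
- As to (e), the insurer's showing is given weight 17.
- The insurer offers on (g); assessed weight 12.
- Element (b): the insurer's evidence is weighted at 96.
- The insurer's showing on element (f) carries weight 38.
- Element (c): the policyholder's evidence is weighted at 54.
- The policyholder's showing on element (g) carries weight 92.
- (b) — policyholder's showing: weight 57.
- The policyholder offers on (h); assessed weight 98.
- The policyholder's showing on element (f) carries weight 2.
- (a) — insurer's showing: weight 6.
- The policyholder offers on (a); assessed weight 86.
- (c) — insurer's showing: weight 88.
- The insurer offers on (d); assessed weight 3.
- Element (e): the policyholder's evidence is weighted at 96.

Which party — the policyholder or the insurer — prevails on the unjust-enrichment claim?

— Issue I —
At Stage I.1 the policyholder must meet a heightened civil standard (weight is at least 79): on (a) the weight is 86 less the opposing 6 gives net 80, ≥ 79, so (a) meets the standard.
  Stage I.1 carried; the burden shifts to the insurer.
At Stage I.2 the insurer must meet any credible evidence (weight is at least 25): on (b) the weight is 96 less the opposing 57 gives net 39, ≥ 25, so (b) meets the standard; on (c) the weight is 88 less the opposing 54 gives net 34, ≥ 25, so (c) meets the standard.
  Stage I.2 carried; the final stage is satisfied.
All stages carried — the insurer prevails on this issue.
— Issue II —
Stage II.1 (policyholder, a clear and cogent showing, weight is at least 68): (d) net 71−3=68 ≥ 68 — meets; (e) net 96−17=79 ≥ 68 — meets.
  Stage II.1 carried; the burden shifts to the insurer.
Stage II.2 (insurer, the balance of probabilities, weight is at least 50): (f) net 38−2=36 < 50 — fails.
  Not every element is met, so the insurer fails to carry Stage II.2.
So the policyholder prevails on this issue.
— Issue III —
Stage III.1 (policyholder, a substantially-more-likely showing, weight is at least 80): (g) net 92−12=80 ≥ 80 — meets; (h) net 98−10=88 ≥ 80 — meets.
  Stage III.1 carried; the burden shifts to the insurer.
Stage III.2 (insurer, the balance of probabilities, weight is at least 51): (i) 50 < 51 — fails.
  Not every element is met, so the insurer fails to carry Stage III.2.
So the policyholder prevails on this issue.
Per-issue: Issue I → insurer; Issue II → policyholder; Issue III → policyholder. The policyholder must prevail on a majority of issues; overall, the policyholder prevails.

policyholder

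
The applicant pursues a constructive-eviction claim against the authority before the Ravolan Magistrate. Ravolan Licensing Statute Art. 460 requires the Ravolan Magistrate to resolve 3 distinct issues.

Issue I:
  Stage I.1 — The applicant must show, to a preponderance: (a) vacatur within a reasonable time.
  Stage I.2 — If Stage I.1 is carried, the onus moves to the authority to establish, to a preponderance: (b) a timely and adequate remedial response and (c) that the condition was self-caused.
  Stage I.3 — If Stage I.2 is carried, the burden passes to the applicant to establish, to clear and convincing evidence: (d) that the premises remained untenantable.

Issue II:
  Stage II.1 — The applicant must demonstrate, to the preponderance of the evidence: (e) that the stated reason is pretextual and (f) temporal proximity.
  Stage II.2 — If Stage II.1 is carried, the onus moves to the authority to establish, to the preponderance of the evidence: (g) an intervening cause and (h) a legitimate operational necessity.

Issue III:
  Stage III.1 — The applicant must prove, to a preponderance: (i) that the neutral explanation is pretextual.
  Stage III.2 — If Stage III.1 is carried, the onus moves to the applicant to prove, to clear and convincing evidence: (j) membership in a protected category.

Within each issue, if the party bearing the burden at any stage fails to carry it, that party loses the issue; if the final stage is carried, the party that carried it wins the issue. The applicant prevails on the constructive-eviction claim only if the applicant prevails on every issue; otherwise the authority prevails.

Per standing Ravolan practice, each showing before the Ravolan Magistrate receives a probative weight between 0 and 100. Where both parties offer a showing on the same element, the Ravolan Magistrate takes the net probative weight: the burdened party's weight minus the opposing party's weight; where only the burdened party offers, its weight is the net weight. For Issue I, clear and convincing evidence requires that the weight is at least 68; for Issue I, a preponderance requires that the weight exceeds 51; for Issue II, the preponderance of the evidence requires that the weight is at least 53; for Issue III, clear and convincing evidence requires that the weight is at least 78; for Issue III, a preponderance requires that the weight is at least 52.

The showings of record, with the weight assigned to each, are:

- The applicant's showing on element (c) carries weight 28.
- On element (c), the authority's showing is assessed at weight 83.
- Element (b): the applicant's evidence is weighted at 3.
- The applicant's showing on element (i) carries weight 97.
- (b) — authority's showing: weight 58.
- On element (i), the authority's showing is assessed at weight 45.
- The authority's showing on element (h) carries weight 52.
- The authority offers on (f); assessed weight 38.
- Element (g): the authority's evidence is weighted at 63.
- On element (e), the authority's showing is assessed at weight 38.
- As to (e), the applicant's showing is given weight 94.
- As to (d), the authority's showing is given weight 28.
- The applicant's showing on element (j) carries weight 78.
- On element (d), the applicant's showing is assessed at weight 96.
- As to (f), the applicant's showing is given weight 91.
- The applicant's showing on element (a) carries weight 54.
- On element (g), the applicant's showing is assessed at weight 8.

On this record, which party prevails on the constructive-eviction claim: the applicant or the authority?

applicant

— Issue I —
At Stage I.1 the applicant must meet a preponderance (weight exceeds 51): on (a) the weight is 54, which does exceed 51, so (a) meets the standard.
  The applicant carries Stage I.1; the authority now bears the burden.
At Stage I.2 the authority must meet a preponderance (weight exceeds 51): on (b) the weight is 58 less the opposing 3 gives net 55, > 51, so (b) meets the standard; on (c) the weight is 83 less the opposing 28 gives net 55, > 51, so (c) meets the standard.
  All elements met. The burden passes to the applicant.
At Stage I.3 the applicant must meet clear and convincing evidence (weight is at least 68): on (d) the weight is 96 less the opposing 28 gives net 68, ≥ 68, so (d) meets the standard.
  The applicant carries the last stage.
Every stage carried; the applicant prevails on this issue.
— Issue II —
Stage II.1 (applicant, the preponderance of the evidence, weight is at least 53): (e) net 94−38=56 ≥ 53 — meets; (f) net 91−38=53 ≥ 53 — meets.
  All elements met. The burden passes to the authority.
Stage II.2 (authority, the preponderance of the evidence, weight is at least 53): (g) net 63−8=55 ≥ 53 — meets; (h) 52 < 53 — fails.
  Stage II.2 not carried; the authority fails its burden.
The applicant prevails on this issue.
— Issue III —
Stage III.1 (applicant, a preponderance, weight is at least 52): (i) net 97−45=52 ≥ 52 — meets.
  Stage III.1 is satisfied; the applicant continues to bear the burden.
Stage III.2 (applicant, clear and convincing evidence, weight is at least 78): (j) 78 ≥ 78 — meets.
  Stage III.2 carried; the final stage is satisfied.
All stages carried — the applicant prevails on this issue.
Per-issue: Issue I → applicant; Issue II → applicant; Issue III → applicant. The applicant must prevail on every issue; overall, the applicant prevails.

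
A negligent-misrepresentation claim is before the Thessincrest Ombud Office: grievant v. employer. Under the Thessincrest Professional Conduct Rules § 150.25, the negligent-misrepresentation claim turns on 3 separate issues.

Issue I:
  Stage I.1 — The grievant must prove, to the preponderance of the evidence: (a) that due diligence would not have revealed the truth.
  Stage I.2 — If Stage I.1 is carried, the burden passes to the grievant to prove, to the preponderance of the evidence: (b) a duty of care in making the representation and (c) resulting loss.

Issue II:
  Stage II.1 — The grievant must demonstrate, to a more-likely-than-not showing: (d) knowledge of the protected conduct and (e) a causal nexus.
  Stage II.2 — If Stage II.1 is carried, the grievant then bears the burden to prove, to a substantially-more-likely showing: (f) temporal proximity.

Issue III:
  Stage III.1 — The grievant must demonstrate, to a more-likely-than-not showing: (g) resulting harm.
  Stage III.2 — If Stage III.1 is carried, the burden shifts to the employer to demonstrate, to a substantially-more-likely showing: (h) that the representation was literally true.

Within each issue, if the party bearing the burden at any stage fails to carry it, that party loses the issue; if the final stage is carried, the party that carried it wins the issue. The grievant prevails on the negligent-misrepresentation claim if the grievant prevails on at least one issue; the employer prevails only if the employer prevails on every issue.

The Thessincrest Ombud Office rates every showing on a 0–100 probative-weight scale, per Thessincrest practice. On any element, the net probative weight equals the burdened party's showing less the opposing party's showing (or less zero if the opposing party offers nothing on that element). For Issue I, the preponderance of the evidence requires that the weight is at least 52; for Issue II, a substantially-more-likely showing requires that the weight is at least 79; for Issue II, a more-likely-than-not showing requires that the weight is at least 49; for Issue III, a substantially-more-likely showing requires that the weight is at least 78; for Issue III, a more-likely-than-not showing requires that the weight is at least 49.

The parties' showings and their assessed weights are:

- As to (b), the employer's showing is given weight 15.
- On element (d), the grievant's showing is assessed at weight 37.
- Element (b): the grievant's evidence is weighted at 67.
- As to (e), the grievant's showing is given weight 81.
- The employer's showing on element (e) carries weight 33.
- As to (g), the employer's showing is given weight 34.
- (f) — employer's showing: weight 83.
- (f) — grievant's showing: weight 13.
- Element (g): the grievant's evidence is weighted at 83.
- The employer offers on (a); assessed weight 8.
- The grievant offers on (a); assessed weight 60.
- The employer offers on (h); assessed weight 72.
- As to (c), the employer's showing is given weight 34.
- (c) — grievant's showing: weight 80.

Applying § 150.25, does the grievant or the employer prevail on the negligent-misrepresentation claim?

grievant

— Issue I —
At Stage I.1 the grievant must meet the preponderance of the evidence (weight is at least 52): on (a) the weight is 60 less the opposing 8 gives net 52, ≥ 52, so (a) meets the standard.
  All elements met. The grievant retains the burden for Stage I.2.
At Stage I.2 the grievant must meet the preponderance of the evidence (weight is at least 52): on (b) the weight is 67 less the opposing 15 gives net 52, which does reach 52, so (b) meets the standard; on (c) the weight is 80 less the opposing 34 gives net 46, < 52, so (c) does not meet the standard.
  The grievant does not carry Stage I.2.
So the employer prevails on this issue.
— Issue II —
Stage II.1 — burden on grievant; standard: a more-likely-than-not showing (weight is at least 49).
    (d): 37 < 49 [not met]
    (e): 81 − 33 = 48 < 49 [not met]
  The grievant does not carry Stage II.1.
The analysis ends at Stage II.1; the employer prevails on this issue.
— Issue III —
Stage III.1 (grievant, a more-likely-than-not showing, weight is at least 49): (g) net 83−34=49 ≥ 49 — meets.
  The grievant carries Stage III.1; the employer now bears the burden.
Stage III.2 (employer, a substantially-more-likely showing, weight is at least 78): (h) 72 < 78 — fails.
  Stage III.2 not carried; the employer fails its burden.
So the grievant prevails on this issue.
Per-issue: Issue I → employer; Issue II → employer; Issue III → grievant. The grievant must prevail on at least one issue; overall, the grievant prevails.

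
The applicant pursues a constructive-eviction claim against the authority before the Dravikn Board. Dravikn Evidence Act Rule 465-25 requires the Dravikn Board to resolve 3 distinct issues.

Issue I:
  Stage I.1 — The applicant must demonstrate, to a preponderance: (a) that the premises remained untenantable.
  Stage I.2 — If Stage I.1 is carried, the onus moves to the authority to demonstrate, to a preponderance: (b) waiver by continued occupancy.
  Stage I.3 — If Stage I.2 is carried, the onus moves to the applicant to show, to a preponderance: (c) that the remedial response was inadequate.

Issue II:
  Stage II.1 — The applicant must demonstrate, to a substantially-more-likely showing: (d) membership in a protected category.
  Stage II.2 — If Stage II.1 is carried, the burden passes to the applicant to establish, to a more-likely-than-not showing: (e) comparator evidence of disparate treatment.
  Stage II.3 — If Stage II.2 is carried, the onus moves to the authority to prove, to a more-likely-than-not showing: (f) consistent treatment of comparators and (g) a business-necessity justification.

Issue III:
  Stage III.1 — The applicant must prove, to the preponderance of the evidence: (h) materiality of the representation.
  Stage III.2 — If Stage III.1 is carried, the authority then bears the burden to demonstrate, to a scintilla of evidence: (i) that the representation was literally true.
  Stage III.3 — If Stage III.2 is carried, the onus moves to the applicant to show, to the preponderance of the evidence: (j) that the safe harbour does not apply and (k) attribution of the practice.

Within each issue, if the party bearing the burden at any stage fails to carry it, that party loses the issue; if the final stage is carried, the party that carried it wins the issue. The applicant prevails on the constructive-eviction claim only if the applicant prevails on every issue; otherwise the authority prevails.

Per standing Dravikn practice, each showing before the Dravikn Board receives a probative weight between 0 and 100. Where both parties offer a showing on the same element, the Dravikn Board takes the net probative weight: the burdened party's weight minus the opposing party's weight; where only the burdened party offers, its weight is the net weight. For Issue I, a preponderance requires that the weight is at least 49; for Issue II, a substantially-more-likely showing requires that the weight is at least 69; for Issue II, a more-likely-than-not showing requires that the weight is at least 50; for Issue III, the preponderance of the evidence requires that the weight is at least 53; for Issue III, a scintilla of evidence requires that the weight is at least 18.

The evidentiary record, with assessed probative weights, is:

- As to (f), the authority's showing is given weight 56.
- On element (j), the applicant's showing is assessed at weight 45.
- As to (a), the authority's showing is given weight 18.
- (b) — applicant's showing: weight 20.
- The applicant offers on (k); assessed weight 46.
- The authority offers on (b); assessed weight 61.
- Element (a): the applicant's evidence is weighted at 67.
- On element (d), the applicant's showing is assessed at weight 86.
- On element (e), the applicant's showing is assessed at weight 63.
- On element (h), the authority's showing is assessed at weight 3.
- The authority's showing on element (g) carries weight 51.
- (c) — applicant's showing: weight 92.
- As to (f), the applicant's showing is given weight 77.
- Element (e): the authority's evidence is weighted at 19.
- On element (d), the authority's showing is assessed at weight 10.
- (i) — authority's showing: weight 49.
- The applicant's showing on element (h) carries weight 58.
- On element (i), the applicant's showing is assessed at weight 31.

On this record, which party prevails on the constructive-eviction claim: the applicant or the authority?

— Issue I —
Stage I.1 — burden on applicant; standard: a preponderance (weight is at least 49).
    (a): 67 − 18 = 49 ≥ 49 [met]
  Stage I.1 carried; the burden shifts to the authority.
Stage I.2 — burden on authority; standard: a preponderance (weight is at least 49).
    (b): 61 − 20 = 41 < 49 [not met]
  The authority does not carry Stage I.2.
The applicant prevails on this issue.
— Issue II —
Stage II.1 (applicant, a substantially-more-likely showing, weight is at least 69): (d) net 86−10=76 ≥ 69 — meets.
  All elements met. The applicant retains the burden for Stage II.2.
Stage II.2 (applicant, a more-likely-than-not showing, weight is at least 50): (e) net 63−19=44 < 50 — fails.
  Not every element is met, so the applicant fails to carry Stage II.2.
The analysis ends at Stage II.2; the authority prevails on this issue.
— Issue III —
Stage III.1 (applicant, the preponderance of the evidence, weight is at least 53): (h) net 58−3=55 ≥ 53 — meets.
  The applicant carries Stage III.1; the authority now bears the burden.
Stage III.2 (authority, a scintilla of evidence, weight is at least 18): (i) net 49−31=18 ≥ 18 — meets.
  All elements met. The burden passes to the applicant.
Stage III.3 (applicant, the preponderance of the evidence, weight is at least 53): (j) 45 < 53 — fails; (k) 46 < 53 — fails.
  The applicant does not carry Stage III.3.
The authority prevails on this issue.
Per-issue: Issue I → applicant; Issue II → authority; Issue III → authority. The applicant must prevail on every issue; overall, the authority prevails.

authority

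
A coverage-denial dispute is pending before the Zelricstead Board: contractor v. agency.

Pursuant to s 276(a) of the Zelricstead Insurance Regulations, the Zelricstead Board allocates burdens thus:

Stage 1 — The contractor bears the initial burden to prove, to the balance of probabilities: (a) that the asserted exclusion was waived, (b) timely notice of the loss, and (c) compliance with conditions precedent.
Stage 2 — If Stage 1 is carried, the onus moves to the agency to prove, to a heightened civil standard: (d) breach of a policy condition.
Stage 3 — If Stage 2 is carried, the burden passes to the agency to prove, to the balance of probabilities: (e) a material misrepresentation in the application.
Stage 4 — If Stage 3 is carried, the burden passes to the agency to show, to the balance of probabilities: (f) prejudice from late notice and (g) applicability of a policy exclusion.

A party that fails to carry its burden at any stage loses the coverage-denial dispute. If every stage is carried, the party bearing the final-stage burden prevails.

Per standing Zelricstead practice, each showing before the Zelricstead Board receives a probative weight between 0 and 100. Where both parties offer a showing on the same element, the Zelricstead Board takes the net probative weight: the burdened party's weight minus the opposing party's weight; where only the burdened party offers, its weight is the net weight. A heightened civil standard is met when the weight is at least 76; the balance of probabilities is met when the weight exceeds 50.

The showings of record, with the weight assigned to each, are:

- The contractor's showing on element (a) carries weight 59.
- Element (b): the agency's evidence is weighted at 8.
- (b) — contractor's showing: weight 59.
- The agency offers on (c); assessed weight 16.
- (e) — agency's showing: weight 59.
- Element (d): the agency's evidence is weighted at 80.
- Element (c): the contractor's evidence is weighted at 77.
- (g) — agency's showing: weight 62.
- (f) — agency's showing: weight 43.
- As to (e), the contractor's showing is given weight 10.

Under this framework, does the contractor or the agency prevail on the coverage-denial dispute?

contractor

At Stage 1 the contractor must meet the balance of probabilities (weight exceeds 50): on (a) the weight is 59, > 50, so (a) meets the standard; on (b) the weight is 59 less the opposing 8 gives net 51, which does exceed 50, so (b) meets the standard; on (c) the weight is 77 less the opposing 16 gives net 61, which does exceed 50, so (c) meets the standard.
  The contractor carries Stage 1; the agency now bears the burden.
At Stage 2 the agency must meet a heightened civil standard (weight is at least 76): on (d) the weight is 80, which does reach 76, so (d) meets the standard.
  Stage 2 carried; the burden remains with the agency.
At Stage 3 the agency must meet the balance of probabilities (weight exceeds 50): on (e) the weight is 59 less the opposing 10 gives net 49, ≤ 50, so (e) does not meet the standard.
  Not every element is met, so the agency fails to carry Stage 3.
The analysis ends at Stage 3; the contractor prevails.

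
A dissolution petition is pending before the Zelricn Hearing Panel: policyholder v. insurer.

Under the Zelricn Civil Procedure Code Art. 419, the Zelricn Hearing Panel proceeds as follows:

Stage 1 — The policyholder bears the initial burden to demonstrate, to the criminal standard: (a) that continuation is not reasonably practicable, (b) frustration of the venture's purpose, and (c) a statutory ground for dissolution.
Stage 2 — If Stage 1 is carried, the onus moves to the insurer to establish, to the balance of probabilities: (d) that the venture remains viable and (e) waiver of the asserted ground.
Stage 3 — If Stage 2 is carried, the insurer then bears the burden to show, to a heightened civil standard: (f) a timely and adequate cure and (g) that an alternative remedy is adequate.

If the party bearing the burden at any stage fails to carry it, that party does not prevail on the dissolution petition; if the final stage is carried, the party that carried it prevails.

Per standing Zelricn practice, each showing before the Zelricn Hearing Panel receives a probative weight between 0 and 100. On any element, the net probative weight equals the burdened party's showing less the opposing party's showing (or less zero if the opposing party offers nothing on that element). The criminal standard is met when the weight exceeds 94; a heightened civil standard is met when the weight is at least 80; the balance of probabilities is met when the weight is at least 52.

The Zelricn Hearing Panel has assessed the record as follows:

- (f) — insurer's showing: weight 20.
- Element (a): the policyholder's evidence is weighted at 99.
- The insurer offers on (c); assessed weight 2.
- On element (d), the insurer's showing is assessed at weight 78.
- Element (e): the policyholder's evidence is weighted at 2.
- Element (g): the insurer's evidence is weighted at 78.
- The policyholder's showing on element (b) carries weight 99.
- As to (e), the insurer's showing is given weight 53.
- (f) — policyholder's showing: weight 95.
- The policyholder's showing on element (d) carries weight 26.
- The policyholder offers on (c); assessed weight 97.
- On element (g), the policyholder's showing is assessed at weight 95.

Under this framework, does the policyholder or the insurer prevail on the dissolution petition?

At Stage 1 the policyholder must meet the criminal standard (weight exceeds 94): on (a) the weight is 99, which does exceed 94, so (a) meets the standard; on (b) the weight is 99, > 94, so (b) meets the standard; on (c) the weight is 97 less the opposing 2 gives net 95, which does exceed 94, so (c) meets the standard.
  Stage 1 carried; the burden shifts to the insurer.
At Stage 2 the insurer must meet the balance of probabilities (weight is at least 52): on (d) the weight is 78 less the opposing 26 gives net 52, ≥ 52, so (d) meets the standard; on (e) the weight is 53 less the opposing 2 gives net 51, < 52, so (e) does not meet the standard.
  Not every element is met, so the insurer fails to carry Stage 2.
The analysis ends at Stage 2; the policyholder prevails.

policyholder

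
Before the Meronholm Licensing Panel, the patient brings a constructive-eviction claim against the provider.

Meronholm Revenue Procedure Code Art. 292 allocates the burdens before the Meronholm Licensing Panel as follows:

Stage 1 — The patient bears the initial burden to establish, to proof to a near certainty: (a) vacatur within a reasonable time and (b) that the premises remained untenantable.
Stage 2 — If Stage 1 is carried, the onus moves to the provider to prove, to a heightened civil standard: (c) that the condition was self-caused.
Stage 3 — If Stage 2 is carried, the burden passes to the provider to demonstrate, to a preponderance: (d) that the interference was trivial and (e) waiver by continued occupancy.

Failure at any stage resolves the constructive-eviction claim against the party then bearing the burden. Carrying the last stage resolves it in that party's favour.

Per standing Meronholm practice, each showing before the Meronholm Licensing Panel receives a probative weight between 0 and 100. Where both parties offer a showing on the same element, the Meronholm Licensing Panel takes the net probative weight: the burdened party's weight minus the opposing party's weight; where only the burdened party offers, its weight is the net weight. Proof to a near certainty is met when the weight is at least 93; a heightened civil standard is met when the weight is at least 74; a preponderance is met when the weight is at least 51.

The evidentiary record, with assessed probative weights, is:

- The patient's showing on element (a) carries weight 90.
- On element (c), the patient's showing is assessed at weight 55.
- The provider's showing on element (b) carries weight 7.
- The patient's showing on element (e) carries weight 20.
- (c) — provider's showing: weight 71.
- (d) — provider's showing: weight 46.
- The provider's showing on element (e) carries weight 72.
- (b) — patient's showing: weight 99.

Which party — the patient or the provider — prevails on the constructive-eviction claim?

Stage 1 — burden on patient; standard: proof to a near certainty (weight is at least 93).
    (a): 90 < 93 [not met]
    (b): 99 − 7 = 92 < 93 [not met]
  The patient does not carry Stage 1.
The analysis ends at Stage 1; the provider prevails.

provider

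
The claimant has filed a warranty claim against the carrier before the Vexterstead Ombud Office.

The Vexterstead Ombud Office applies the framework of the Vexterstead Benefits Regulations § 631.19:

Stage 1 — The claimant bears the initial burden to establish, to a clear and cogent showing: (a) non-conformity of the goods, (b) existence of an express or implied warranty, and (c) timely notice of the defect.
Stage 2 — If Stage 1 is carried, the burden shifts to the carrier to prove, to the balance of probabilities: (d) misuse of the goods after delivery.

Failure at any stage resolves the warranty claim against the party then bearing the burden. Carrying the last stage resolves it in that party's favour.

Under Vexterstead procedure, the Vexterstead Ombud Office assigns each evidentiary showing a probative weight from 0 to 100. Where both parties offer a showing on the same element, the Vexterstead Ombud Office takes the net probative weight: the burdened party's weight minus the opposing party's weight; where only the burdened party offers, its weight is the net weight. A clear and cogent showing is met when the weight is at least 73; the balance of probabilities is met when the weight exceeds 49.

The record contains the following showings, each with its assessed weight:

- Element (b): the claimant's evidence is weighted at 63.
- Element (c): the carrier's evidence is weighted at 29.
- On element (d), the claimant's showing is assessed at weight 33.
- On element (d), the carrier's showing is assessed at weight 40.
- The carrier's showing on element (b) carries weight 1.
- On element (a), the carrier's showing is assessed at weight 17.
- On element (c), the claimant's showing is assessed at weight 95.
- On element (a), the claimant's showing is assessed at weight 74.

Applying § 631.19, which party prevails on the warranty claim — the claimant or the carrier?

carrier

Stage 1 — burden on claimant; standard: a clear and cogent showing (weight is at least 73).
    (a): 74 − 17 = 57 < 73 [not met]
    (b): 63 − 1 = 62 < 73 [not met]
    (c): 95 − 29 = 66 < 73 [not met]
  Not every element is met, so the claimant fails to carry Stage 1.
The carrier prevails.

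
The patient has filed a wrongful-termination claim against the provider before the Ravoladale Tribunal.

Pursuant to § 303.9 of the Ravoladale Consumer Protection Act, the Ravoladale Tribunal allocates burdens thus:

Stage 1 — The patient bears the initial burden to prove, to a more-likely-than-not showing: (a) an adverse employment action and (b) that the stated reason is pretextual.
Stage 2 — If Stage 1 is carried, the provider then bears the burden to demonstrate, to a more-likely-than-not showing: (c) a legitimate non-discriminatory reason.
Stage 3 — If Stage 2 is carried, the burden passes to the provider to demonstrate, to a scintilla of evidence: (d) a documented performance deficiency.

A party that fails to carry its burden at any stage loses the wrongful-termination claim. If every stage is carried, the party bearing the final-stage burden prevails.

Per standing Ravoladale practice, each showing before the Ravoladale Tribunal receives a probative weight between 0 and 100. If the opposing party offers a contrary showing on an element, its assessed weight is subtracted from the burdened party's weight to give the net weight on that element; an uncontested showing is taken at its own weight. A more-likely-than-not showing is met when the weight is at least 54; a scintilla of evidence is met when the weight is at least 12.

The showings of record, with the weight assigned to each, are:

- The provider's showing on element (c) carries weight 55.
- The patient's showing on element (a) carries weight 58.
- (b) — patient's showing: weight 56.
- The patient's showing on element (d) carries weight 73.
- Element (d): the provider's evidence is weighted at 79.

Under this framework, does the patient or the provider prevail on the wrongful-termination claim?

At Stage 1 the patient must meet a more-likely-than-not showing (weight is at least 54): on (a) the weight is 58, which does reach 54, so (a) meets the standard; on (b) the weight is 56, ≥ 54, so (b) meets the standard.
  The patient carries Stage 1; the provider now bears the burden.
At Stage 2 the provider must meet a more-likely-than-not showing (weight is at least 54): on (c) the weight is 55, ≥ 54, so (c) meets the standard.
  Stage 2 is satisfied; the provider continues to bear the burden.
At Stage 3 the provider must meet a scintilla of evidence (weight is at least 12): on (d) the weight is 79 less the opposing 73 gives net 6, < 12, so (d) does not meet the standard.
  Stage 3 not carried; the provider fails its burden.
The patient prevails.

patient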